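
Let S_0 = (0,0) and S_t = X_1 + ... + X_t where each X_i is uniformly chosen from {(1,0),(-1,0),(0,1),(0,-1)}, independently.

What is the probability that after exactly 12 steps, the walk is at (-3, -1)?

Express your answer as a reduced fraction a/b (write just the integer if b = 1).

Let h be the number of horizontal steps (so 12-h are vertical). To end at (-3,-1) need (h-3)/2 right-steps and ((12-h)-1)/2 up-steps.
Sum over h with 3 ≤ h ≤ 11, h ≡ 1 (mod 2), 12-h ≡ 1 (mod 2):
h=3: C(12,3)·C(3,0)·C(9,4) = 220·1·126 = 27720
h=5: C(12,5)·C(5,1)·C(7,3) = 792·5·35 = 138600
h=7: C(12,7)·C(7,2)·C(5,2) = 792·21·10 = 166320
h=9: C(12,9)·C(9,3)·C(3,1) = 220·84·3 = 55440
h=11: C(12,11)·C(11,4)·C(1,0) = 12·330·1 = 3960
Total favorable: 392040
Total paths: 4^12 = 16777216
P = 392040/16777216 = 49005/2097152

Answer: 49005/2097152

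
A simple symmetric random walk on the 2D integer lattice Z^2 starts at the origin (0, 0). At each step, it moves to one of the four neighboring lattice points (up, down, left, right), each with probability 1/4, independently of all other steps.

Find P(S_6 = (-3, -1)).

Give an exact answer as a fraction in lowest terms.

Answer: 45/2048

Derivation:
Let h be the number of horizontal steps (so 6-h are vertical). To end at (-3,-1) need (h-3)/2 right-steps and ((6-h)-1)/2 up-steps.
Sum over h with 3 ≤ h ≤ 5, h ≡ 1 (mod 2), 6-h ≡ 1 (mod 2):
h=3: C(6,3)·C(3,0)·C(3,1) = 20·1·3 = 60
h=5: C(6,5)·C(5,1)·C(1,0) = 6·5·1 = 30
Total favorable: 90
Total paths: 4^6 = 4096
P = 90/4096 = 45/2048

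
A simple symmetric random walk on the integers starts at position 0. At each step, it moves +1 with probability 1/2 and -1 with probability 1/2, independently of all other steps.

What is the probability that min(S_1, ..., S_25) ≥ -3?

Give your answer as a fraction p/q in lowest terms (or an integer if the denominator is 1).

Let f(t,s) = #length-t paths at position s with S_1..S_t all ≥ -3.
f(t,s) = f(t-1,s-1) + f(t-1,s+1) for s ≥ -3; f(t,s) = 0 for s < -3.
t=0: f(0,0)=1
t=1: f(1,-1)=1 f(1,1)=1
t=2: f(2,-2)=1 f(2,0)=2 f(2,2)=1
t=3: f(3,-3)=1 f(3,-1)=3 f(3,1)=3 f(3,3)=1
t=4: f(4,-2)=4 f(4,0)=6 f(4,2)=4 f(4,4)=1
t=5: f(5,-3)=4 f(5,-1)=10 f(5,1)=10 f(5,3)=5 f(5,5)=1
t=6: f(6,-2)=14 f(6,0)=20 f(6,2)=15 f(6,4)=6 f(6,6)=1
t=7: f(7,-3)=14 f(7,-1)=34 f(7,1)=35 f(7,3)=21 f(7,5)=7 f(7,7)=1
t=8: f(8,-2)=48 f(8,0)=69 f(8,2)=56 f(8,4)=28 f(8,6)=8 f(8,8)=1
t=9: f(9,-3)=48 f(9,-1)=117 f(9,1)=125 f(9,3)=84 f(9,5)=36 f(9,7)=9 f(9,9)=1
t=10: f(10,-2)=165 f(10,0)=242 f(10,2)=209 f(10,4)=120 f(10,6)=45 f(10,8)=10 f(10,10)=1
t=11: f(11,-3)=165 f(11,-1)=407 f(11,1)=451 f(11,3)=329 f(11,5)=165 f(11,7)=55 f(11,9)=11 f(11,11)=1
t=12: f(12,-2)=572 f(12,0)=858 f(12,2)=780 f(12,4)=494 f(12,6)=220 f(12,8)=66 f(12,10)=12 f(12,12)=1
t=13: f(13,-3)=572 f(13,-1)=1430 f(13,1)=1638 f(13,3)=1274 f(13,5)=714 f(13,7)=286 f(13,9)=78 f(13,11)=13 f(13,13)=1
t=14: f(14,-2)=2002 f(14,0)=3068 f(14,2)=2912 f(14,4)=1988 f(14,6)=1000 f(14,8)=364 f(14,10)=91 f(14,12)=14 f(14,14)=1
t=15: f(15,-3)=2002 f(15,-1)=5070 f(15,1)=5980 f(15,3)=4900 f(15,5)=2988 f(15,7)=1364 f(15,9)=455 f(15,11)=105 f(15,13)=15 f(15,15)=1
t=16: f(16,-2)=7072 f(16,0)=11050 f(16,2)=10880 f(16,4)=7888 f(16,6)=4352 f(16,8)=1819 f(16,10)=560 f(16,12)=120 f(16,14)=16 f(16,16)=1
t=17: f(17,-3)=7072 f(17,-1)=18122 f(17,1)=21930 f(17,3)=18768 f(17,5)=12240 f(17,7)=6171 f(17,9)=2379 f(17,11)=680 f(17,13)=136 f(17,15)=17 f(17,17)=1
t=18: f(18,-2)=25194 f(18,0)=40052 f(18,2)=40698 f(18,4)=31008 f(18,6)=18411 f(18,8)=8550 f(18,10)=3059 f(18,12)=816 f(18,14)=153 f(18,16)=18 f(18,18)=1
t=19: f(19,-3)=25194 f(19,-1)=65246 f(19,1)=80750 f(19,3)=71706 f(19,5)=49419 f(19,7)=26961 f(19,9)=11609 f(19,11)=3875 f(19,13)=969 f(19,15)=171 f(19,17)=19 f(19,19)=1
t=20: f(20,-2)=90440 f(20,0)=145996 f(20,2)=152456 f(20,4)=121125 f(20,6)=76380 f(20,8)=38570 f(20,10)=15484 f(20,12)=4844 f(20,14)=1140 f(20,16)=190 f(20,18)=20 f(20,20)=1
t=21: f(21,-3)=90440 f(21,-1)=236436 f(21,1)=298452 f(21,3)=273581 f(21,5)=197505 f(21,7)=114950 f(21,9)=54054 f(21,11)=20328 f(21,13)=5984 f(21,15)=1330 f(21,17)=210 f(21,19)=21 f(21,21)=1
t=22: f(22,-2)=326876 f(22,0)=534888 f(22,2)=572033 f(22,4)=471086 f(22,6)=312455 f(22,8)=169004 f(22,10)=74382 f(22,12)=26312 f(22,14)=7314 f(22,16)=1540 f(22,18)=231 f(22,20)=22 f(22,22)=1
t=23: f(23,-3)=326876 f(23,-1)=861764 f(23,1)=1106921 f(23,3)=1043119 f(23,5)=783541 f(23,7)=481459 f(23,9)=243386 f(23,11)=100694 f(23,13)=33626 f(23,15)=8854 f(23,17)=1771 f(23,19)=253 f(23,21)=23 f(23,23)=1
t=24: f(24,-2)=1188640 f(24,0)=1968685 f(24,2)=2150040 f(24,4)=1826660 f(24,6)=1265000 f(24,8)=724845 f(24,10)=344080 f(24,12)=134320 f(24,14)=42480 f(24,16)=10625 f(24,18)=2024 f(24,20)=276 f(24,22)=24 f(24,24)=1
t=25: f(25,-3)=1188640 f(25,-1)=3157325 f(25,1)=4118725 f(25,3)=3976700 f(25,5)=3091660 f(25,7)=1989845 f(25,9)=1068925 f(25,11)=478400 f(25,13)=176800 f(25,15)=53105 f(25,17)=12649 f(25,19)=2300 f(25,21)=300 f(25,23)=25 f(25,25)=1
Σ_s f(25,s) = 19315400
P = 19315400/33554432 = 2414425/4194304

Answer: 2414425/4194304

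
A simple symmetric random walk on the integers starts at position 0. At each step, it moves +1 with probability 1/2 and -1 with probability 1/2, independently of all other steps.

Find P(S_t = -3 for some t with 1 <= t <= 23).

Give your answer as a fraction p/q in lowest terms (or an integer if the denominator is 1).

Count via complement. Let g(t,s) = #length-t paths at position s with S_1..S_t all ≠ -3.
g(t,s) = g(t-1,s-1) + g(t-1,s+1) for s ≠ -3; g(t,-3) = 0.
t=0: g(0,0)=1
t=1: g(1,-1)=1 g(1,1)=1
t=2: g(2,-2)=1 g(2,0)=2 g(2,2)=1
t=3: g(3,-1)=3 g(3,1)=3 g(3,3)=1
t=4: g(4,-2)=3 g(4,0)=6 g(4,2)=4 g(4,4)=1
t=5: g(5,-1)=9 g(5,1)=10 g(5,3)=5 g(5,5)=1
t=6: g(6,-2)=9 g(6,0)=19 g(6,2)=15 g(6,4)=6 g(6,6)=1
t=7: g(7,-1)=28 g(7,1)=34 g(7,3)=21 g(7,5)=7 g(7,7)=1
t=8: g(8,-2)=28 g(8,0)=62 g(8,2)=55 g(8,4)=28 g(8,6)=8 g(8,8)=1
t=9: g(9,-1)=90 g(9,1)=117 g(9,3)=83 g(9,5)=36 g(9,7)=9 g(9,9)=1
t=10: g(10,-2)=90 g(10,0)=207 g(10,2)=200 g(10,4)=119 g(10,6)=45 g(10,8)=10 g(10,10)=1
t=11: g(11,-1)=297 g(11,1)=407 g(11,3)=319 g(11,5)=164 g(11,7)=55 g(11,9)=11 g(11,11)=1
t=12: g(12,-2)=297 g(12,0)=704 g(12,2)=726 g(12,4)=483 g(12,6)=219 g(12,8)=66 g(12,10)=12 g(12,12)=1
t=13: g(13,-1)=1001 g(13,1)=1430 g(13,3)=1209 g(13,5)=702 g(13,7)=285 g(13,9)=78 g(13,11)=13 g(13,13)=1
t=14: g(14,-2)=1001 g(14,0)=2431 g(14,2)=2639 g(14,4)=1911 g(14,6)=987 g(14,8)=363 g(14,10)=91 g(14,12)=14 g(14,14)=1
t=15: g(15,-1)=3432 g(15,1)=5070 g(15,3)=4550 g(15,5)=2898 g(15,7)=1350 g(15,9)=454 g(15,11)=105 g(15,13)=15 g(15,15)=1
t=16: g(16,-2)=3432 g(16,0)=8502 g(16,2)=9620 g(16,4)=7448 g(16,6)=4248 g(16,8)=1804 g(16,10)=559 g(16,12)=120 g(16,14)=16 g(16,16)=1
t=17: g(17,-1)=11934 g(17,1)=18122 g(17,3)=17068 g(17,5)=11696 g(17,7)=6052 g(17,9)=2363 g(17,11)=679 g(17,13)=136 g(17,15)=17 g(17,17)=1
t=18: g(18,-2)=11934 g(18,0)=30056 g(18,2)=35190 g(18,4)=28764 g(18,6)=17748 g(18,8)=8415 g(18,10)=3042 g(18,12)=815 g(18,14)=153 g(18,16)=18 g(18,18)=1
t=19: g(19,-1)=41990 g(19,1)=65246 g(19,3)=63954 g(19,5)=46512 g(19,7)=26163 g(19,9)=11457 g(19,11)=3857 g(19,13)=968 g(19,15)=171 g(19,17)=19 g(19,19)=1
t=20: g(20,-2)=41990 g(20,0)=107236 g(20,2)=129200 g(20,4)=110466 g(20,6)=72675 g(20,8)=37620 g(20,10)=15314 g(20,12)=4825 g(20,14)=1139 g(20,16)=190 g(20,18)=20 g(20,20)=1
t=21: g(21,-1)=149226 g(21,1)=236436 g(21,3)=239666 g(21,5)=183141 g(21,7)=110295 g(21,9)=52934 g(21,11)=20139 g(21,13)=5964 g(21,15)=1329 g(21,17)=210 g(21,19)=21 g(21,21)=1
t=22: g(22,-2)=149226 g(22,0)=385662 g(22,2)=476102 g(22,4)=422807 g(22,6)=293436 g(22,8)=163229 g(22,10)=73073 g(22,12)=26103 g(22,14)=7293 g(22,16)=1539 g(22,18)=231 g(22,20)=22 g(22,22)=1
t=23: g(23,-1)=534888 g(23,1)=861764 g(23,3)=898909 g(23,5)=716243 g(23,7)=456665 g(23,9)=236302 g(23,11)=99176 g(23,13)=33396 g(23,15)=8832 g(23,17)=1770 g(23,19)=253 g(23,21)=23 g(23,23)=1
Paths never hitting -3: Σ_s g(23,s) = 3848222
Paths hitting -3: 2^23 - 3848222 = 4540386
P = 4540386/8388608 = 2270193/4194304

Answer: 2270193/4194304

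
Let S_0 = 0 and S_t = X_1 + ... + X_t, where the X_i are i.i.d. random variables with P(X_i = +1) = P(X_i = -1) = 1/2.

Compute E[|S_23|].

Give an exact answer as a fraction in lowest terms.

S_23 takes values m ≡ 1 (mod 2) with |m| ≤ 23; P(S_23=m) = C(23,(23+m)/2)/2^23.
Total paths: 2^23 = 8388608
Distribution: P(S=-23)=1/8388608, P(S=-21)=23/8388608, P(S=-19)=253/8388608, P(S=-17)=1771/8388608, P(S=-15)=8855/8388608, P(S=-13)=33649/8388608, P(S=-11)=100947/8388608, P(S=-9)=245157/8388608, P(S=-7)=490314/8388608, P(S=-5)=817190/8388608, P(S=-3)=1144066/8388608, P(S=-1)=1352078/8388608, P(S=1)=1352078/8388608, P(S=3)=1144066/8388608, P(S=5)=817190/8388608, P(S=7)=490314/8388608, P(S=9)=245157/8388608, P(S=11)=100947/8388608, P(S=13)=33649/8388608, P(S=15)=8855/8388608, P(S=17)=1771/8388608, P(S=19)=253/8388608, P(S=21)=23/8388608, P(S=23)=1/8388608
E[|S_23|] = Σ_m |m|·P(S_23=m) = 32449872/8388608 = 2028117/524288

Answer: 2028117/524288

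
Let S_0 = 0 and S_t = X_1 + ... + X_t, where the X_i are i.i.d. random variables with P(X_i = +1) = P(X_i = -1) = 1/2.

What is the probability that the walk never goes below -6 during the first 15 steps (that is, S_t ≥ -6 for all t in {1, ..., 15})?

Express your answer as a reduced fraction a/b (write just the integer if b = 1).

Answer: 30251/32768

Derivation:
Let f(t,s) = #length-t paths at position s with S_1..S_t all ≥ -6.
f(t,s) = f(t-1,s-1) + f(t-1,s+1) for s ≥ -6; f(t,s) = 0 for s < -6.
t=0: f(0,0)=1
t=1: f(1,-1)=1 f(1,1)=1
t=2: f(2,-2)=1 f(2,0)=2 f(2,2)=1
t=3: f(3,-3)=1 f(3,-1)=3 f(3,1)=3 f(3,3)=1
t=4: f(4,-4)=1 f(4,-2)=4 f(4,0)=6 f(4,2)=4 f(4,4)=1
t=5: f(5,-5)=1 f(5,-3)=5 f(5,-1)=10 f(5,1)=10 f(5,3)=5 f(5,5)=1
t=6: f(6,-6)=1 f(6,-4)=6 f(6,-2)=15 f(6,0)=20 f(6,2)=15 f(6,4)=6 f(6,6)=1
t=7: f(7,-5)=7 f(7,-3)=21 f(7,-1)=35 f(7,1)=35 f(7,3)=21 f(7,5)=7 f(7,7)=1
t=8: f(8,-6)=7 f(8,-4)=28 f(8,-2)=56 f(8,0)=70 f(8,2)=56 f(8,4)=28 f(8,6)=8 f(8,8)=1
t=9: f(9,-5)=35 f(9,-3)=84 f(9,-1)=126 f(9,1)=126 f(9,3)=84 f(9,5)=36 f(9,7)=9 f(9,9)=1
t=10: f(10,-6)=35 f(10,-4)=119 f(10,-2)=210 f(10,0)=252 f(10,2)=210 f(10,4)=120 f(10,6)=45 f(10,8)=10 f(10,10)=1
t=11: f(11,-5)=154 f(11,-3)=329 f(11,-1)=462 f(11,1)=462 f(11,3)=330 f(11,5)=165 f(11,7)=55 f(11,9)=11 f(11,11)=1
t=12: f(12,-6)=154 f(12,-4)=483 f(12,-2)=791 f(12,0)=924 f(12,2)=792 f(12,4)=495 f(12,6)=220 f(12,8)=66 f(12,10)=12 f(12,12)=1
t=13: f(13,-5)=637 f(13,-3)=1274 f(13,-1)=1715 f(13,1)=1716 f(13,3)=1287 f(13,5)=715 f(13,7)=286 f(13,9)=78 f(13,11)=13 f(13,13)=1
t=14: f(14,-6)=637 f(14,-4)=1911 f(14,-2)=2989 f(14,0)=3431 f(14,2)=3003 f(14,4)=2002 f(14,6)=1001 f(14,8)=364 f(14,10)=91 f(14,12)=14 f(14,14)=1
t=15: f(15,-5)=2548 f(15,-3)=4900 f(15,-1)=6420 f(15,1)=6434 f(15,3)=5005 f(15,5)=3003 f(15,7)=1365 f(15,9)=455 f(15,11)=105 f(15,13)=15 f(15,15)=1
Σ_s f(15,s) = 30251
P = 30251/32768 = 30251/32768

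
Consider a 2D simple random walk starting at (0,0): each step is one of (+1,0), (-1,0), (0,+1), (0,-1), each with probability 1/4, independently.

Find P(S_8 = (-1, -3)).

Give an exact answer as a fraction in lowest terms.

Let h be the number of horizontal steps (so 8-h are vertical). To end at (-1,-3) need (h-1)/2 right-steps and ((8-h)-3)/2 up-steps.
Sum over h with 1 ≤ h ≤ 5, h ≡ 1 (mod 2), 8-h ≡ 1 (mod 2):
h=1: C(8,1)·C(1,0)·C(7,2) = 8·1·21 = 168
h=3: C(8,3)·C(3,1)·C(5,1) = 56·3·5 = 840
h=5: C(8,5)·C(5,2)·C(3,0) = 56·10·1 = 560
Total favorable: 1568
Total paths: 4^8 = 65536
P = 1568/65536 = 49/2048

Answer: 49/2048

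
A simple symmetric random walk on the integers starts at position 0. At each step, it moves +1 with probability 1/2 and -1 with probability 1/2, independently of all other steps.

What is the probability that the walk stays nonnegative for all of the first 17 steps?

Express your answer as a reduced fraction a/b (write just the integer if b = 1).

Let f(t,s) = #length-t paths at position s with S_1..S_t all ≥ 0.
f(t,s) = f(t-1,s-1) + f(t-1,s+1) for s ≥ 0; f(t,s) = 0 for s < 0.
t=0: f(0,0)=1
t=1: f(1,1)=1
t=2: f(2,0)=1 f(2,2)=1
t=3: f(3,1)=2 f(3,3)=1
t=4: f(4,0)=2 f(4,2)=3 f(4,4)=1
t=5: f(5,1)=5 f(5,3)=4 f(5,5)=1
t=6: f(6,0)=5 f(6,2)=9 f(6,4)=5 f(6,6)=1
t=7: f(7,1)=14 f(7,3)=14 f(7,5)=6 f(7,7)=1
t=8: f(8,0)=14 f(8,2)=28 f(8,4)=20 f(8,6)=7 f(8,8)=1
t=9: f(9,1)=42 f(9,3)=48 f(9,5)=27 f(9,7)=8 f(9,9)=1
t=10: f(10,0)=42 f(10,2)=90 f(10,4)=75 f(10,6)=35 f(10,8)=9 f(10,10)=1
t=11: f(11,1)=132 f(11,3)=165 f(11,5)=110 f(11,7)=44 f(11,9)=10 f(11,11)=1
t=12: f(12,0)=132 f(12,2)=297 f(12,4)=275 f(12,6)=154 f(12,8)=54 f(12,10)=11 f(12,12)=1
t=13: f(13,1)=429 f(13,3)=572 f(13,5)=429 f(13,7)=208 f(13,9)=65 f(13,11)=12 f(13,13)=1
t=14: f(14,0)=429 f(14,2)=1001 f(14,4)=1001 f(14,6)=637 f(14,8)=273 f(14,10)=77 f(14,12)=13 f(14,14)=1
t=15: f(15,1)=1430 f(15,3)=2002 f(15,5)=1638 f(15,7)=910 f(15,9)=350 f(15,11)=90 f(15,13)=14 f(15,15)=1
t=16: f(16,0)=1430 f(16,2)=3432 f(16,4)=3640 f(16,6)=2548 f(16,8)=1260 f(16,10)=440 f(16,12)=104 f(16,14)=15 f(16,16)=1
t=17: f(17,1)=4862 f(17,3)=7072 f(17,5)=6188 f(17,7)=3808 f(17,9)=1700 f(17,11)=544 f(17,13)=119 f(17,15)=16 f(17,17)=1
Σ_s f(17,s) = 24310
P = 24310/131072 = 12155/65536

Answer: 12155/65536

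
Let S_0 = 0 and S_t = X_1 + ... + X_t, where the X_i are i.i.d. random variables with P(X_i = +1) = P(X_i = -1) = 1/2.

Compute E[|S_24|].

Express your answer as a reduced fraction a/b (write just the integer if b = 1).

Answer: 2028117/524288

Derivation:
S_24 takes values m ≡ 0 (mod 2) with |m| ≤ 24; P(S_24=m) = C(24,(24+m)/2)/2^24.
Total paths: 2^24 = 16777216
Distribution: P(S=-24)=1/16777216, P(S=-22)=24/16777216, P(S=-20)=276/16777216, P(S=-18)=2024/16777216, P(S=-16)=10626/16777216, P(S=-14)=42504/16777216, P(S=-12)=134596/16777216, P(S=-10)=346104/16777216, P(S=-8)=735471/16777216, P(S=-6)=1307504/16777216, P(S=-4)=1961256/16777216, P(S=-2)=2496144/16777216, P(S=0)=2704156/16777216, P(S=2)=2496144/16777216, P(S=4)=1961256/16777216, P(S=6)=1307504/16777216, P(S=8)=735471/16777216, P(S=10)=346104/16777216, P(S=12)=134596/16777216, P(S=14)=42504/16777216, P(S=16)=10626/16777216, P(S=18)=2024/16777216, P(S=20)=276/16777216, P(S=22)=24/16777216, P(S=24)=1/16777216
E[|S_24|] = Σ_m |m|·P(S_24=m) = 64899744/16777216 = 2028117/524288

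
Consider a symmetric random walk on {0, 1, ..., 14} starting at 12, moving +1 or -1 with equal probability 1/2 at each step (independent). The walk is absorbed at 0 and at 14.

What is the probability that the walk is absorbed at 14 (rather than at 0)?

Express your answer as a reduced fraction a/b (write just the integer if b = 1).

Answer: 6/7

Derivation:
Symmetric walk (p = 1/2): the harmonic-function argument gives P(hit 14 before 0 | start at 12) = a/N.
P = 12/14 = 6/7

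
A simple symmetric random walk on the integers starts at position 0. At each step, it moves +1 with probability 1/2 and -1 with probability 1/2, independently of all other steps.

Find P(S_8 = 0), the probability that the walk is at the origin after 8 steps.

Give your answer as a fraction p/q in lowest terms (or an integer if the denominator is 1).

Answer: 35/128

Derivation:
To return to 0 after 8 steps: need exactly 4 steps of +1 and 4 of -1.
Favorable paths: C(8,4) = 70
Total paths: 2^8 = 256
P = 70/256 = 35/128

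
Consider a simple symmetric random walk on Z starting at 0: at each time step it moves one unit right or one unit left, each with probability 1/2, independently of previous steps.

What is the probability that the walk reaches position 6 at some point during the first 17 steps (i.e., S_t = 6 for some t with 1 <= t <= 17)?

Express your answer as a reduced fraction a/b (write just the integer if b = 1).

Answer: 4701/32768

Derivation:
Count via complement. Let g(t,s) = #length-t paths at position s with S_1..S_t all ≠ 6.
g(t,s) = g(t-1,s-1) + g(t-1,s+1) for s ≠ 6; g(t,6) = 0.
t=0: g(0,0)=1
t=1: g(1,-1)=1 g(1,1)=1
t=2: g(2,-2)=1 g(2,0)=2 g(2,2)=1
t=3: g(3,-3)=1 g(3,-1)=3 g(3,1)=3 g(3,3)=1
t=4: g(4,-4)=1 g(4,-2)=4 g(4,0)=6 g(4,2)=4 g(4,4)=1
t=5: g(5,-5)=1 g(5,-3)=5 g(5,-1)=10 g(5,1)=10 g(5,3)=5 g(5,5)=1
t=6: g(6,-6)=1 g(6,-4)=6 g(6,-2)=15 g(6,0)=20 g(6,2)=15 g(6,4)=6
t=7: g(7,-7)=1 g(7,-5)=7 g(7,-3)=21 g(7,-1)=35 g(7,1)=35 g(7,3)=21 g(7,5)=6
t=8: g(8,-8)=1 g(8,-6)=8 g(8,-4)=28 g(8,-2)=56 g(8,0)=70 g(8,2)=56 g(8,4)=27
t=9: g(9,-9)=1 g(9,-7)=9 g(9,-5)=36 g(9,-3)=84 g(9,-1)=126 g(9,1)=126 g(9,3)=83 g(9,5)=27
t=10: g(10,-10)=1 g(10,-8)=10 g(10,-6)=45 g(10,-4)=120 g(10,-2)=210 g(10,0)=252 g(10,2)=209 g(10,4)=110
t=11: g(11,-11)=1 g(11,-9)=11 g(11,-7)=55 g(11,-5)=165 g(11,-3)=330 g(11,-1)=462 g(11,1)=461 g(11,3)=319 g(11,5)=110
t=12: g(12,-12)=1 g(12,-10)=12 g(12,-8)=66 g(12,-6)=220 g(12,-4)=495 g(12,-2)=792 g(12,0)=923 g(12,2)=780 g(12,4)=429
t=13: g(13,-13)=1 g(13,-11)=13 g(13,-9)=78 g(13,-7)=286 g(13,-5)=715 g(13,-3)=1287 g(13,-1)=1715 g(13,1)=1703 g(13,3)=1209 g(13,5)=429
t=14: g(14,-14)=1 g(14,-12)=14 g(14,-10)=91 g(14,-8)=364 g(14,-6)=1001 g(14,-4)=2002 g(14,-2)=3002 g(14,0)=3418 g(14,2)=2912 g(14,4)=1638
t=15: g(15,-15)=1 g(15,-13)=15 g(15,-11)=105 g(15,-9)=455 g(15,-7)=1365 g(15,-5)=3003 g(15,-3)=5004 g(15,-1)=6420 g(15,1)=6330 g(15,3)=4550 g(15,5)=1638
t=16: g(16,-16)=1 g(16,-14)=16 g(16,-12)=120 g(16,-10)=560 g(16,-8)=1820 g(16,-6)=4368 g(16,-4)=8007 g(16,-2)=11424 g(16,0)=12750 g(16,2)=10880 g(16,4)=6188
t=17: g(17,-17)=1 g(17,-15)=17 g(17,-13)=136 g(17,-11)=680 g(17,-9)=2380 g(17,-7)=6188 g(17,-5)=12375 g(17,-3)=19431 g(17,-1)=24174 g(17,1)=23630 g(17,3)=17068 g(17,5)=6188
Paths never hitting 6: Σ_s g(17,s) = 112268
Paths hitting 6: 2^17 - 112268 = 18804
P = 18804/131072 = 4701/32768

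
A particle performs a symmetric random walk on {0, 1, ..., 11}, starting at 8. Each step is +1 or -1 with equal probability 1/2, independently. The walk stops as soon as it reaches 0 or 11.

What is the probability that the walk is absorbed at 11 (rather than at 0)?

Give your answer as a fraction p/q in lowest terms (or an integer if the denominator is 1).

Answer: 8/11

Derivation:
Symmetric walk (p = 1/2): the harmonic-function argument gives P(hit 11 before 0 | start at 8) = a/N.
P = 8/11 = 8/11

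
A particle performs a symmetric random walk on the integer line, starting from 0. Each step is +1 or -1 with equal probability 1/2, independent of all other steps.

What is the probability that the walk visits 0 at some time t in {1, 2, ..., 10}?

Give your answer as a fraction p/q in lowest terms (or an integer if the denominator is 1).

Answer: 193/256

Derivation:
Count via complement. Let g(t,s) = #length-t paths at position s with S_1..S_t all ≠ 0.
g(t,s) = g(t-1,s-1) + g(t-1,s+1) for s ≠ 0; g(t,0) = 0.
t=0: g(0,0)=1
t=1: g(1,-1)=1 g(1,1)=1
t=2: g(2,-2)=1 g(2,2)=1
t=3: g(3,-3)=1 g(3,-1)=1 g(3,1)=1 g(3,3)=1
t=4: g(4,-4)=1 g(4,-2)=2 g(4,2)=2 g(4,4)=1
t=5: g(5,-5)=1 g(5,-3)=3 g(5,-1)=2 g(5,1)=2 g(5,3)=3 g(5,5)=1
t=6: g(6,-6)=1 g(6,-4)=4 g(6,-2)=5 g(6,2)=5 g(6,4)=4 g(6,6)=1
t=7: g(7,-7)=1 g(7,-5)=5 g(7,-3)=9 g(7,-1)=5 g(7,1)=5 g(7,3)=9 g(7,5)=5 g(7,7)=1
t=8: g(8,-8)=1 g(8,-6)=6 g(8,-4)=14 g(8,-2)=14 g(8,2)=14 g(8,4)=14 g(8,6)=6 g(8,8)=1
t=9: g(9,-9)=1 g(9,-7)=7 g(9,-5)=20 g(9,-3)=28 g(9,-1)=14 g(9,1)=14 g(9,3)=28 g(9,5)=20 g(9,7)=7 g(9,9)=1
t=10: g(10,-10)=1 g(10,-8)=8 g(10,-6)=27 g(10,-4)=48 g(10,-2)=42 g(10,2)=42 g(10,4)=48 g(10,6)=27 g(10,8)=8 g(10,10)=1
Paths never hitting 0: Σ_s g(10,s) = 252
Paths hitting 0: 2^10 - 252 = 772
P = 772/1024 = 193/256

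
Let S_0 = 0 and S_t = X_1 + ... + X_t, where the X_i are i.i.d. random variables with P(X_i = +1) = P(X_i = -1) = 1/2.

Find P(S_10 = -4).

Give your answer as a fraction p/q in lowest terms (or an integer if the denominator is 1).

To reach position -4 after 10 steps: need 3 steps of +1 and 7 of -1.
Favorable paths: C(10,3) = 120
Total paths: 2^10 = 1024
P = 120/1024 = 15/128

Answer: 15/128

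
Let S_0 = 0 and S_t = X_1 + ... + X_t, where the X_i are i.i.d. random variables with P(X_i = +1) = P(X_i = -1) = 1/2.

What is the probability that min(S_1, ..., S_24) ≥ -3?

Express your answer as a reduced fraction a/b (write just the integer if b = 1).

Let f(t,s) = #length-t paths at position s with S_1..S_t all ≥ -3.
f(t,s) = f(t-1,s-1) + f(t-1,s+1) for s ≥ -3; f(t,s) = 0 for s < -3.
t=0: f(0,0)=1
t=1: f(1,-1)=1 f(1,1)=1
t=2: f(2,-2)=1 f(2,0)=2 f(2,2)=1
t=3: f(3,-3)=1 f(3,-1)=3 f(3,1)=3 f(3,3)=1
t=4: f(4,-2)=4 f(4,0)=6 f(4,2)=4 f(4,4)=1
t=5: f(5,-3)=4 f(5,-1)=10 f(5,1)=10 f(5,3)=5 f(5,5)=1
t=6: f(6,-2)=14 f(6,0)=20 f(6,2)=15 f(6,4)=6 f(6,6)=1
t=7: f(7,-3)=14 f(7,-1)=34 f(7,1)=35 f(7,3)=21 f(7,5)=7 f(7,7)=1
t=8: f(8,-2)=48 f(8,0)=69 f(8,2)=56 f(8,4)=28 f(8,6)=8 f(8,8)=1
t=9: f(9,-3)=48 f(9,-1)=117 f(9,1)=125 f(9,3)=84 f(9,5)=36 f(9,7)=9 f(9,9)=1
t=10: f(10,-2)=165 f(10,0)=242 f(10,2)=209 f(10,4)=120 f(10,6)=45 f(10,8)=10 f(10,10)=1
t=11: f(11,-3)=165 f(11,-1)=407 f(11,1)=451 f(11,3)=329 f(11,5)=165 f(11,7)=55 f(11,9)=11 f(11,11)=1
t=12: f(12,-2)=572 f(12,0)=858 f(12,2)=780 f(12,4)=494 f(12,6)=220 f(12,8)=66 f(12,10)=12 f(12,12)=1
t=13: f(13,-3)=572 f(13,-1)=1430 f(13,1)=1638 f(13,3)=1274 f(13,5)=714 f(13,7)=286 f(13,9)=78 f(13,11)=13 f(13,13)=1
t=14: f(14,-2)=2002 f(14,0)=3068 f(14,2)=2912 f(14,4)=1988 f(14,6)=1000 f(14,8)=364 f(14,10)=91 f(14,12)=14 f(14,14)=1
t=15: f(15,-3)=2002 f(15,-1)=5070 f(15,1)=5980 f(15,3)=4900 f(15,5)=2988 f(15,7)=1364 f(15,9)=455 f(15,11)=105 f(15,13)=15 f(15,15)=1
t=16: f(16,-2)=7072 f(16,0)=11050 f(16,2)=10880 f(16,4)=7888 f(16,6)=4352 f(16,8)=1819 f(16,10)=560 f(16,12)=120 f(16,14)=16 f(16,16)=1
t=17: f(17,-3)=7072 f(17,-1)=18122 f(17,1)=21930 f(17,3)=18768 f(17,5)=12240 f(17,7)=6171 f(17,9)=2379 f(17,11)=680 f(17,13)=136 f(17,15)=17 f(17,17)=1
t=18: f(18,-2)=25194 f(18,0)=40052 f(18,2)=40698 f(18,4)=31008 f(18,6)=18411 f(18,8)=8550 f(18,10)=3059 f(18,12)=816 f(18,14)=153 f(18,16)=18 f(18,18)=1
t=19: f(19,-3)=25194 f(19,-1)=65246 f(19,1)=80750 f(19,3)=71706 f(19,5)=49419 f(19,7)=26961 f(19,9)=11609 f(19,11)=3875 f(19,13)=969 f(19,15)=171 f(19,17)=19 f(19,19)=1
t=20: f(20,-2)=90440 f(20,0)=145996 f(20,2)=152456 f(20,4)=121125 f(20,6)=76380 f(20,8)=38570 f(20,10)=15484 f(20,12)=4844 f(20,14)=1140 f(20,16)=190 f(20,18)=20 f(20,20)=1
t=21: f(21,-3)=90440 f(21,-1)=236436 f(21,1)=298452 f(21,3)=273581 f(21,5)=197505 f(21,7)=114950 f(21,9)=54054 f(21,11)=20328 f(21,13)=5984 f(21,15)=1330 f(21,17)=210 f(21,19)=21 f(21,21)=1
t=22: f(22,-2)=326876 f(22,0)=534888 f(22,2)=572033 f(22,4)=471086 f(22,6)=312455 f(22,8)=169004 f(22,10)=74382 f(22,12)=26312 f(22,14)=7314 f(22,16)=1540 f(22,18)=231 f(22,20)=22 f(22,22)=1
t=23: f(23,-3)=326876 f(23,-1)=861764 f(23,1)=1106921 f(23,3)=1043119 f(23,5)=783541 f(23,7)=481459 f(23,9)=243386 f(23,11)=100694 f(23,13)=33626 f(23,15)=8854 f(23,17)=1771 f(23,19)=253 f(23,21)=23 f(23,23)=1
t=24: f(24,-2)=1188640 f(24,0)=1968685 f(24,2)=2150040 f(24,4)=1826660 f(24,6)=1265000 f(24,8)=724845 f(24,10)=344080 f(24,12)=134320 f(24,14)=42480 f(24,16)=10625 f(24,18)=2024 f(24,20)=276 f(24,22)=24 f(24,24)=1
Σ_s f(24,s) = 9657700
P = 9657700/16777216 = 2414425/4194304

Answer: 2414425/4194304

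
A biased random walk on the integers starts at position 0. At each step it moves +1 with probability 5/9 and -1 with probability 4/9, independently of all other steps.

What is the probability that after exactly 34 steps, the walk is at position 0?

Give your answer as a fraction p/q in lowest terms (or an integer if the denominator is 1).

To be at 0 after 34 steps: need exactly 17 steps of +1 and 17 of -1.
Number of such sequences: C(34,17) = 2333606220
Each has probability (5/9)^17 · (4/9)^17 = 13107200000000000000000/278128389443693511257285776231761
P = 2333606220 · 13107200000000000000000/278128389443693511257285776231761 = 1132853460992000000000000000000/10301051460877537453973547267843

Answer: 1132853460992000000000000000000/10301051460877537453973547267843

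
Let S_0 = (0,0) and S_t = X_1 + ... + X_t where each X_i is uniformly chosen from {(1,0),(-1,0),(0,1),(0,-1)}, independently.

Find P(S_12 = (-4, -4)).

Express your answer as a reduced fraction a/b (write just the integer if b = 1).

Answer: 7623/2097152

Derivation:
Let h be the number of horizontal steps (so 12-h are vertical). To end at (-4,-4) need (h-4)/2 right-steps and ((12-h)-4)/2 up-steps.
Sum over h with 4 ≤ h ≤ 8, h ≡ 0 (mod 2), 12-h ≡ 0 (mod 2):
h=4: C(12,4)·C(4,0)·C(8,2) = 495·1·28 = 13860
h=6: C(12,6)·C(6,1)·C(6,1) = 924·6·6 = 33264
h=8: C(12,8)·C(8,2)·C(4,0) = 495·28·1 = 13860
Total favorable: 60984
Total paths: 4^12 = 16777216
P = 60984/16777216 = 7623/2097152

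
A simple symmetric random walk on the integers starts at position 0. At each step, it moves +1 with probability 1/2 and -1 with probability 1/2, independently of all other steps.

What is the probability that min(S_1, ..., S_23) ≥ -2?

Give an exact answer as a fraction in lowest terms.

Answer: 1924111/4194304

Derivation:
Let f(t,s) = #length-t paths at position s with S_1..S_t all ≥ -2.
f(t,s) = f(t-1,s-1) + f(t-1,s+1) for s ≥ -2; f(t,s) = 0 for s < -2.
t=0: f(0,0)=1
t=1: f(1,-1)=1 f(1,1)=1
t=2: f(2,-2)=1 f(2,0)=2 f(2,2)=1
t=3: f(3,-1)=3 f(3,1)=3 f(3,3)=1
t=4: f(4,-2)=3 f(4,0)=6 f(4,2)=4 f(4,4)=1
t=5: f(5,-1)=9 f(5,1)=10 f(5,3)=5 f(5,5)=1
t=6: f(6,-2)=9 f(6,0)=19 f(6,2)=15 f(6,4)=6 f(6,6)=1
t=7: f(7,-1)=28 f(7,1)=34 f(7,3)=21 f(7,5)=7 f(7,7)=1
t=8: f(8,-2)=28 f(8,0)=62 f(8,2)=55 f(8,4)=28 f(8,6)=8 f(8,8)=1
t=9: f(9,-1)=90 f(9,1)=117 f(9,3)=83 f(9,5)=36 f(9,7)=9 f(9,9)=1
t=10: f(10,-2)=90 f(10,0)=207 f(10,2)=200 f(10,4)=119 f(10,6)=45 f(10,8)=10 f(10,10)=1
t=11: f(11,-1)=297 f(11,1)=407 f(11,3)=319 f(11,5)=164 f(11,7)=55 f(11,9)=11 f(11,11)=1
t=12: f(12,-2)=297 f(12,0)=704 f(12,2)=726 f(12,4)=483 f(12,6)=219 f(12,8)=66 f(12,10)=12 f(12,12)=1
t=13: f(13,-1)=1001 f(13,1)=1430 f(13,3)=1209 f(13,5)=702 f(13,7)=285 f(13,9)=78 f(13,11)=13 f(13,13)=1
t=14: f(14,-2)=1001 f(14,0)=2431 f(14,2)=2639 f(14,4)=1911 f(14,6)=987 f(14,8)=363 f(14,10)=91 f(14,12)=14 f(14,14)=1
t=15: f(15,-1)=3432 f(15,1)=5070 f(15,3)=4550 f(15,5)=2898 f(15,7)=1350 f(15,9)=454 f(15,11)=105 f(15,13)=15 f(15,15)=1
t=16: f(16,-2)=3432 f(16,0)=8502 f(16,2)=9620 f(16,4)=7448 f(16,6)=4248 f(16,8)=1804 f(16,10)=559 f(16,12)=120 f(16,14)=16 f(16,16)=1
t=17: f(17,-1)=11934 f(17,1)=18122 f(17,3)=17068 f(17,5)=11696 f(17,7)=6052 f(17,9)=2363 f(17,11)=679 f(17,13)=136 f(17,15)=17 f(17,17)=1
t=18: f(18,-2)=11934 f(18,0)=30056 f(18,2)=35190 f(18,4)=28764 f(18,6)=17748 f(18,8)=8415 f(18,10)=3042 f(18,12)=815 f(18,14)=153 f(18,16)=18 f(18,18)=1
t=19: f(19,-1)=41990 f(19,1)=65246 f(19,3)=63954 f(19,5)=46512 f(19,7)=26163 f(19,9)=11457 f(19,11)=3857 f(19,13)=968 f(19,15)=171 f(19,17)=19 f(19,19)=1
t=20: f(20,-2)=41990 f(20,0)=107236 f(20,2)=129200 f(20,4)=110466 f(20,6)=72675 f(20,8)=37620 f(20,10)=15314 f(20,12)=4825 f(20,14)=1139 f(20,16)=190 f(20,18)=20 f(20,20)=1
t=21: f(21,-1)=149226 f(21,1)=236436 f(21,3)=239666 f(21,5)=183141 f(21,7)=110295 f(21,9)=52934 f(21,11)=20139 f(21,13)=5964 f(21,15)=1329 f(21,17)=210 f(21,19)=21 f(21,21)=1
t=22: f(22,-2)=149226 f(22,0)=385662 f(22,2)=476102 f(22,4)=422807 f(22,6)=293436 f(22,8)=163229 f(22,10)=73073 f(22,12)=26103 f(22,14)=7293 f(22,16)=1539 f(22,18)=231 f(22,20)=22 f(22,22)=1
t=23: f(23,-1)=534888 f(23,1)=861764 f(23,3)=898909 f(23,5)=716243 f(23,7)=456665 f(23,9)=236302 f(23,11)=99176 f(23,13)=33396 f(23,15)=8832 f(23,17)=1770 f(23,19)=253 f(23,21)=23 f(23,23)=1
Σ_s f(23,s) = 3848222
P = 3848222/8388608 = 1924111/4194304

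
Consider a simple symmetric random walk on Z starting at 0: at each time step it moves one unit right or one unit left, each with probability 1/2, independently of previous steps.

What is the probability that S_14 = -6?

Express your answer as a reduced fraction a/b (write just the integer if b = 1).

To reach position -6 after 14 steps: need 4 steps of +1 and 10 of -1.
Favorable paths: C(14,4) = 1001
Total paths: 2^14 = 16384
P = 1001/16384 = 1001/16384

Answer: 1001/16384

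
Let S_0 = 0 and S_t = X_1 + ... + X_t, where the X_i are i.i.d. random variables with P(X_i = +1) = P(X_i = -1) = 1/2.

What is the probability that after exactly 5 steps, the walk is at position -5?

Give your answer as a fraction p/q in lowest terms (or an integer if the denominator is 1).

Answer: 1/32

Derivation:
To reach position -5 after 5 steps: need 0 steps of +1 and 5 of -1.
Favorable paths: C(5,0) = 1
Total paths: 2^5 = 32
P = 1/32 = 1/32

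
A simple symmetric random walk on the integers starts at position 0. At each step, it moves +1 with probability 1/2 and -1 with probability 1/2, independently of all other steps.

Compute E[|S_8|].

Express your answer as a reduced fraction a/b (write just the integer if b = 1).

Answer: 35/16

Derivation:
S_8 takes values m ≡ 0 (mod 2) with |m| ≤ 8; P(S_8=m) = C(8,(8+m)/2)/2^8.
Total paths: 2^8 = 256
Distribution: P(S=-8)=1/256, P(S=-6)=8/256, P(S=-4)=28/256, P(S=-2)=56/256, P(S=0)=70/256, P(S=2)=56/256, P(S=4)=28/256, P(S=6)=8/256, P(S=8)=1/256
E[|S_8|] = Σ_m |m|·P(S_8=m) = 560/256 = 35/16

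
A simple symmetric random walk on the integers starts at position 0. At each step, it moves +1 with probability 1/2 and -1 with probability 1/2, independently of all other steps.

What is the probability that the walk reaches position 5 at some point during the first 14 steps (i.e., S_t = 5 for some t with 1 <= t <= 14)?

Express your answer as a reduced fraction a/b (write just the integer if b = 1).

Answer: 1471/8192

Derivation:
Count via complement. Let g(t,s) = #length-t paths at position s with S_1..S_t all ≠ 5.
g(t,s) = g(t-1,s-1) + g(t-1,s+1) for s ≠ 5; g(t,5) = 0.
t=0: g(0,0)=1
t=1: g(1,-1)=1 g(1,1)=1
t=2: g(2,-2)=1 g(2,0)=2 g(2,2)=1
t=3: g(3,-3)=1 g(3,-1)=3 g(3,1)=3 g(3,3)=1
t=4: g(4,-4)=1 g(4,-2)=4 g(4,0)=6 g(4,2)=4 g(4,4)=1
t=5: g(5,-5)=1 g(5,-3)=5 g(5,-1)=10 g(5,1)=10 g(5,3)=5
t=6: g(6,-6)=1 g(6,-4)=6 g(6,-2)=15 g(6,0)=20 g(6,2)=15 g(6,4)=5
t=7: g(7,-7)=1 g(7,-5)=7 g(7,-3)=21 g(7,-1)=35 g(7,1)=35 g(7,3)=20
t=8: g(8,-8)=1 g(8,-6)=8 g(8,-4)=28 g(8,-2)=56 g(8,0)=70 g(8,2)=55 g(8,4)=20
t=9: g(9,-9)=1 g(9,-7)=9 g(9,-5)=36 g(9,-3)=84 g(9,-1)=126 g(9,1)=125 g(9,3)=75
t=10: g(10,-10)=1 g(10,-8)=10 g(10,-6)=45 g(10,-4)=120 g(10,-2)=210 g(10,0)=251 g(10,2)=200 g(10,4)=75
t=11: g(11,-11)=1 g(11,-9)=11 g(11,-7)=55 g(11,-5)=165 g(11,-3)=330 g(11,-1)=461 g(11,1)=451 g(11,3)=275
t=12: g(12,-12)=1 g(12,-10)=12 g(12,-8)=66 g(12,-6)=220 g(12,-4)=495 g(12,-2)=791 g(12,0)=912 g(12,2)=726 g(12,4)=275
t=13: g(13,-13)=1 g(13,-11)=13 g(13,-9)=78 g(13,-7)=286 g(13,-5)=715 g(13,-3)=1286 g(13,-1)=1703 g(13,1)=1638 g(13,3)=1001
t=14: g(14,-14)=1 g(14,-12)=14 g(14,-10)=91 g(14,-8)=364 g(14,-6)=1001 g(14,-4)=2001 g(14,-2)=2989 g(14,0)=3341 g(14,2)=2639 g(14,4)=1001
Paths never hitting 5: Σ_s g(14,s) = 13442
Paths hitting 5: 2^14 - 13442 = 2942
P = 2942/16384 = 1471/8192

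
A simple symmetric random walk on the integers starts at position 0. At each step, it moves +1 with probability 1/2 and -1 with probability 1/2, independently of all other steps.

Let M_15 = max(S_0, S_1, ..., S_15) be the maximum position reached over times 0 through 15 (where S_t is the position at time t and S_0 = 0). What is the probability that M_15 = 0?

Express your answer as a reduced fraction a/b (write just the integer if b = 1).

Let M_15 = max(S_0,...,S_15). Use the reflection principle: for j ≥ 1, #{paths with M_15 ≥ j} = #{S_15 ≥ j} + #{S_15 ≥ j+1}.
P(M_15 ≥ 0) = 1 since S_0 = 0, so #{M_15 ≥ 0} = 32768.
#{M_15 ≥ 1} = #{S_15 ≥ 1} + #{S_15 ≥ 2} = 16384 + 9949 = 26333.
#{M_15 = 0} = 32768 - 26333 = 6435.
P(M_15 = 0) = 6435/32768 = 6435/32768

Answer: 6435/32768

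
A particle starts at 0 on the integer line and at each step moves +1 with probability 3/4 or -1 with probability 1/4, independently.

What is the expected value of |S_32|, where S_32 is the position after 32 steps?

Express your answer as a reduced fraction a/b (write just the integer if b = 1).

Answer: 4612617913038233027/288230376151711744

Derivation:
S_32 takes values m ≡ 0 (mod 2) with |m| ≤ 32; P(S_32=m) = C(32,(32+m)/2) · (3/4)^((32+m)/2) · (1/4)^((32-m)/2).
Distribution: P(S=-32)=1/18446744073709551616, P(S=-30)=3/576460752303423488, P(S=-28)=279/1152921504606846976, P(S=-26)=4185/576460752303423488, P(S=-24)=364095/2305843009213693952, P(S=-22)=1529199/576460752303423488, P(S=-20)=41288373/1152921504606846976, P(S=-18)=230035221/576460752303423488, P(S=-16)=17252641575/4611686018427387904, P(S=-14)=17252641575/576460752303423488, P(S=-12)=238086453735/1152921504606846976, P(S=-10)=714259361205/576460752303423488, P(S=-8)=14999446585305/2305843009213693952, P(S=-6)=17307053752275/576460752303423488, P(S=-4)=140928866268525/1152921504606846976, P(S=-2)=253671959283345/576460752303423488, P(S=0)=12937269923450595/9223372036854775808, P(S=2)=2283047633550105/576460752303423488, P(S=4)=11415238167750525/1152921504606846976, P(S=6)=12616842185408475/576460752303423488, P(S=8)=98411369046186105/2305843009213693952, P(S=10)=42176301019794045/576460752303423488, P(S=12)=126528903059382135/1152921504606846976, P(S=14)=82518849821336175/576460752303423488, P(S=16)=742669648392025575/4611686018427387904, P(S=18)=89120357807043069/576460752303423488, P(S=20)=143963654919069573/1152921504606846976, P(S=22)=47987884973023191/576460752303423488, P(S=24)=102831182085049695/2305843009213693952, P(S=26)=10637708491556865/576460752303423488, P(S=28)=6382625094934119/1152921504606846976, P(S=30)=617673396283947/576460752303423488, P(S=32)=1853020188851841/18446744073709551616
E[|S_32|] = Σ_m |m|·P(S_32=m) = 4612617913038233027/288230376151711744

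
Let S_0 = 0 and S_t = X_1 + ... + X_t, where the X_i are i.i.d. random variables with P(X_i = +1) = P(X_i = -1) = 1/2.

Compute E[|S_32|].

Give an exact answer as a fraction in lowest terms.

S_32 takes values m ≡ 0 (mod 2) with |m| ≤ 32; P(S_32=m) = C(32,(32+m)/2)/2^32.
Total paths: 2^32 = 4294967296
Distribution: P(S=-32)=1/4294967296, P(S=-30)=32/4294967296, P(S=-28)=496/4294967296, P(S=-26)=4960/4294967296, P(S=-24)=35960/4294967296, P(S=-22)=201376/4294967296, P(S=-20)=906192/4294967296, P(S=-18)=3365856/4294967296, P(S=-16)=10518300/4294967296, P(S=-14)=28048800/4294967296, P(S=-12)=64512240/4294967296, P(S=-10)=129024480/4294967296, P(S=-8)=225792840/4294967296, P(S=-6)=347373600/4294967296, P(S=-4)=471435600/4294967296, P(S=-2)=565722720/4294967296, P(S=0)=601080390/4294967296, P(S=2)=565722720/4294967296, P(S=4)=471435600/4294967296, P(S=6)=347373600/4294967296, P(S=8)=225792840/4294967296, P(S=10)=129024480/4294967296, P(S=12)=64512240/4294967296, P(S=14)=28048800/4294967296, P(S=16)=10518300/4294967296, P(S=18)=3365856/4294967296, P(S=20)=906192/4294967296, P(S=22)=201376/4294967296, P(S=24)=35960/4294967296, P(S=26)=4960/4294967296, P(S=28)=496/4294967296, P(S=30)=32/4294967296, P(S=32)=1/4294967296
E[|S_32|] = Σ_m |m|·P(S_32=m) = 19234572480/4294967296 = 300540195/67108864

Answer: 300540195/67108864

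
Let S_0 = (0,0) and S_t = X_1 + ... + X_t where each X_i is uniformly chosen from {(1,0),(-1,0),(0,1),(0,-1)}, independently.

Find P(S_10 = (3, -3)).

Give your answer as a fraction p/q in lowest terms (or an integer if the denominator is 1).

Let h be the number of horizontal steps (so 10-h are vertical). To end at (3,-3) need (h+3)/2 right-steps and ((10-h)-3)/2 up-steps.
Sum over h with 3 ≤ h ≤ 7, h ≡ 1 (mod 2), 10-h ≡ 1 (mod 2):
h=3: C(10,3)·C(3,3)·C(7,2) = 120·1·21 = 2520
h=5: C(10,5)·C(5,4)·C(5,1) = 252·5·5 = 6300
h=7: C(10,7)·C(7,5)·C(3,0) = 120·21·1 = 2520
Total favorable: 11340
Total paths: 4^10 = 1048576
P = 11340/1048576 = 2835/262144

Answer: 2835/262144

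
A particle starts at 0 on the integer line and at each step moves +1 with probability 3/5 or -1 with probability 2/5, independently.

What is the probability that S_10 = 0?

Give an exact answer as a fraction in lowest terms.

To be at 0 after 10 steps: need exactly 5 steps of +1 and 5 of -1.
Number of such sequences: C(10,5) = 252
Each has probability (3/5)^5 · (2/5)^5 = 7776/9765625
P = 252 · 7776/9765625 = 1959552/9765625

Answer: 1959552/9765625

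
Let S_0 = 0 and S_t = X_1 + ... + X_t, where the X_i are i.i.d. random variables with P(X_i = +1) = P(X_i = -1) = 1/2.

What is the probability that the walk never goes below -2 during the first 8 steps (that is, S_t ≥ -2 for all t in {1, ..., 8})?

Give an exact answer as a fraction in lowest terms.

Let f(t,s) = #length-t paths at position s with S_1..S_t all ≥ -2.
f(t,s) = f(t-1,s-1) + f(t-1,s+1) for s ≥ -2; f(t,s) = 0 for s < -2.
t=0: f(0,0)=1
t=1: f(1,-1)=1 f(1,1)=1
t=2: f(2,-2)=1 f(2,0)=2 f(2,2)=1
t=3: f(3,-1)=3 f(3,1)=3 f(3,3)=1
t=4: f(4,-2)=3 f(4,0)=6 f(4,2)=4 f(4,4)=1
t=5: f(5,-1)=9 f(5,1)=10 f(5,3)=5 f(5,5)=1
t=6: f(6,-2)=9 f(6,0)=19 f(6,2)=15 f(6,4)=6 f(6,6)=1
t=7: f(7,-1)=28 f(7,1)=34 f(7,3)=21 f(7,5)=7 f(7,7)=1
t=8: f(8,-2)=28 f(8,0)=62 f(8,2)=55 f(8,4)=28 f(8,6)=8 f(8,8)=1
Σ_s f(8,s) = 182
P = 182/256 = 91/128

Answer: 91/128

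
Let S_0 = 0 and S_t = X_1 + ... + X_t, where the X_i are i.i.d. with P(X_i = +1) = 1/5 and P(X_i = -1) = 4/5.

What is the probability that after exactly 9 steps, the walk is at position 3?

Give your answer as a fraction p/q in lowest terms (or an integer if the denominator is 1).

Answer: 5376/1953125

Derivation:
To reach position 3 after 9 steps: need 6 steps of +1 and 3 steps of -1.
Number of such sequences: C(9,6) = 84
Each has probability (1/5)^6 · (4/5)^3 = 64/1953125
P = 84 · 64/1953125 = 5376/1953125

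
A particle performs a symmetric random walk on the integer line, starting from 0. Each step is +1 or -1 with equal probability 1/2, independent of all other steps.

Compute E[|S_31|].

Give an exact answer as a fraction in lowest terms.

Answer: 300540195/67108864

Derivation:
S_31 takes values m ≡ 1 (mod 2) with |m| ≤ 31; P(S_31=m) = C(31,(31+m)/2)/2^31.
Total paths: 2^31 = 2147483648
Distribution: P(S=-31)=1/2147483648, P(S=-29)=31/2147483648, P(S=-27)=465/2147483648, P(S=-25)=4495/2147483648, P(S=-23)=31465/2147483648, P(S=-21)=169911/2147483648, P(S=-19)=736281/2147483648, P(S=-17)=2629575/2147483648, P(S=-15)=7888725/2147483648, P(S=-13)=20160075/2147483648, P(S=-11)=44352165/2147483648, P(S=-9)=84672315/2147483648, P(S=-7)=141120525/2147483648, P(S=-5)=206253075/2147483648, P(S=-3)=265182525/2147483648, P(S=-1)=300540195/2147483648, P(S=1)=300540195/2147483648, P(S=3)=265182525/2147483648, P(S=5)=206253075/2147483648, P(S=7)=141120525/2147483648, P(S=9)=84672315/2147483648, P(S=11)=44352165/2147483648, P(S=13)=20160075/2147483648, P(S=15)=7888725/2147483648, P(S=17)=2629575/2147483648, P(S=19)=736281/2147483648, P(S=21)=169911/2147483648, P(S=23)=31465/2147483648, P(S=25)=4495/2147483648, P(S=27)=465/2147483648, P(S=29)=31/2147483648, P(S=31)=1/2147483648
E[|S_31|] = Σ_m |m|·P(S_31=m) = 9617286240/2147483648 = 300540195/67108864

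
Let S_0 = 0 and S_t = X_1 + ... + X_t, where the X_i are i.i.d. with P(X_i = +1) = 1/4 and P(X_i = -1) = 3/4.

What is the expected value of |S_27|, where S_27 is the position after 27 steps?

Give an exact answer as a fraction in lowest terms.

S_27 takes values m ≡ 1 (mod 2) with |m| ≤ 27; P(S_27=m) = C(27,(27+m)/2) · (1/4)^((27+m)/2) · (3/4)^((27-m)/2).
Distribution: P(S=-27)=7625597484987/18014398509481984, P(S=-25)=68630377364883/18014398509481984, P(S=-23)=297398301914493/18014398509481984, P(S=-21)=826106394206925/18014398509481984, P(S=-19)=826106394206925/9007199254740992, P(S=-17)=1266696471117285/9007199254740992, P(S=-15)=1548184575810015/9007199254740992, P(S=-13)=1548184575810015/9007199254740992, P(S=-11)=2580307626350025/18014398509481984, P(S=-9)=1815772033357425/18014398509481984, P(S=-7)=1089463220014455/18014398509481984, P(S=-5)=561238628492295/18014398509481984, P(S=-3)=62359847610255/4503599627370496, P(S=-1)=23984556773175/4503599627370496, P(S=1)=7994852257725/4503599627370496, P(S=3)=2309623985565/4503599627370496, P(S=5)=2309623985565/18014398509481984, P(S=7)=498154192965/18014398509481984, P(S=9)=92250776475/18014398509481984, P(S=11)=14565912075/18014398509481984, P(S=13)=971060805/9007199254740992, P(S=15)=107895645/9007199254740992, P(S=17)=9808695/9007199254740992, P(S=19)=710775/9007199254740992, P(S=21)=78975/18014398509481984, P(S=23)=3159/18014398509481984, P(S=25)=81/18014398509481984, P(S=27)=1/18014398509481984
E[|S_27|] = Σ_m |m|·P(S_27=m) = 7604558710240581/562949953421312

Answer: 7604558710240581/562949953421312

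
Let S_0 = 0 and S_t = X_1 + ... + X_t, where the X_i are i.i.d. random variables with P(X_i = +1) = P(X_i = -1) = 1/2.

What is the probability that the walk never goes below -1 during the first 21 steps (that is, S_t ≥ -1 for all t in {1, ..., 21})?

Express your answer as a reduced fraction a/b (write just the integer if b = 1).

Answer: 88179/262144

Derivation:
Let f(t,s) = #length-t paths at position s with S_1..S_t all ≥ -1.
f(t,s) = f(t-1,s-1) + f(t-1,s+1) for s ≥ -1; f(t,s) = 0 for s < -1.
t=0: f(0,0)=1
t=1: f(1,-1)=1 f(1,1)=1
t=2: f(2,0)=2 f(2,2)=1
t=3: f(3,-1)=2 f(3,1)=3 f(3,3)=1
t=4: f(4,0)=5 f(4,2)=4 f(4,4)=1
t=5: f(5,-1)=5 f(5,1)=9 f(5,3)=5 f(5,5)=1
t=6: f(6,0)=14 f(6,2)=14 f(6,4)=6 f(6,6)=1
t=7: f(7,-1)=14 f(7,1)=28 f(7,3)=20 f(7,5)=7 f(7,7)=1
t=8: f(8,0)=42 f(8,2)=48 f(8,4)=27 f(8,6)=8 f(8,8)=1
t=9: f(9,-1)=42 f(9,1)=90 f(9,3)=75 f(9,5)=35 f(9,7)=9 f(9,9)=1
t=10: f(10,0)=132 f(10,2)=165 f(10,4)=110 f(10,6)=44 f(10,8)=10 f(10,10)=1
t=11: f(11,-1)=132 f(11,1)=297 f(11,3)=275 f(11,5)=154 f(11,7)=54 f(11,9)=11 f(11,11)=1
t=12: f(12,0)=429 f(12,2)=572 f(12,4)=429 f(12,6)=208 f(12,8)=65 f(12,10)=12 f(12,12)=1
t=13: f(13,-1)=429 f(13,1)=1001 f(13,3)=1001 f(13,5)=637 f(13,7)=273 f(13,9)=77 f(13,11)=13 f(13,13)=1
t=14: f(14,0)=1430 f(14,2)=2002 f(14,4)=1638 f(14,6)=910 f(14,8)=350 f(14,10)=90 f(14,12)=14 f(14,14)=1
t=15: f(15,-1)=1430 f(15,1)=3432 f(15,3)=3640 f(15,5)=2548 f(15,7)=1260 f(15,9)=440 f(15,11)=104 f(15,13)=15 f(15,15)=1
t=16: f(16,0)=4862 f(16,2)=7072 f(16,4)=6188 f(16,6)=3808 f(16,8)=1700 f(16,10)=544 f(16,12)=119 f(16,14)=16 f(16,16)=1
t=17: f(17,-1)=4862 f(17,1)=11934 f(17,3)=13260 f(17,5)=9996 f(17,7)=5508 f(17,9)=2244 f(17,11)=663 f(17,13)=135 f(17,15)=17 f(17,17)=1
t=18: f(18,0)=16796 f(18,2)=25194 f(18,4)=23256 f(18,6)=15504 f(18,8)=7752 f(18,10)=2907 f(18,12)=798 f(18,14)=152 f(18,16)=18 f(18,18)=1
t=19: f(19,-1)=16796 f(19,1)=41990 f(19,3)=48450 f(19,5)=38760 f(19,7)=23256 f(19,9)=10659 f(19,11)=3705 f(19,13)=950 f(19,15)=170 f(19,17)=19 f(19,19)=1
t=20: f(20,0)=58786 f(20,2)=90440 f(20,4)=87210 f(20,6)=62016 f(20,8)=33915 f(20,10)=14364 f(20,12)=4655 f(20,14)=1120 f(20,16)=189 f(20,18)=20 f(20,20)=1
t=21: f(21,-1)=58786 f(21,1)=149226 f(21,3)=177650 f(21,5)=149226 f(21,7)=95931 f(21,9)=48279 f(21,11)=19019 f(21,13)=5775 f(21,15)=1309 f(21,17)=209 f(21,19)=21 f(21,21)=1
Σ_s f(21,s) = 705432
P = 705432/2097152 = 88179/262144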